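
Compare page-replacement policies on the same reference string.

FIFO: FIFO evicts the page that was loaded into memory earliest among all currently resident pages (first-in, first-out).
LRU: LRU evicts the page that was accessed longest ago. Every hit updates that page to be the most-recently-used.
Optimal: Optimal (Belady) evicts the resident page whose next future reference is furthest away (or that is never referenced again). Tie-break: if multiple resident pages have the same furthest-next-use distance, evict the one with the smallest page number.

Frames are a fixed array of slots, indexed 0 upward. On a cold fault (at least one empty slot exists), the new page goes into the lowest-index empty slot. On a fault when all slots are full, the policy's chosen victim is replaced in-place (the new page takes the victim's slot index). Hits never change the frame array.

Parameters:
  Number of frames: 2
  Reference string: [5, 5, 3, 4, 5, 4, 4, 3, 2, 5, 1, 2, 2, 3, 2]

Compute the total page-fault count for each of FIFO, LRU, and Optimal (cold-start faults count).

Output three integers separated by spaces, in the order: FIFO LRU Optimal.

Answer: 10 10 7

Derivation:
--- FIFO ---
  step 0: ref 5 -> FAULT, frames=[5,-] (faults so far: 1)
  step 1: ref 5 -> HIT, frames=[5,-] (faults so far: 1)
  step 2: ref 3 -> FAULT, frames=[5,3] (faults so far: 2)
  step 3: ref 4 -> FAULT, evict 5, frames=[4,3] (faults so far: 3)
  step 4: ref 5 -> FAULT, evict 3, frames=[4,5] (faults so far: 4)
  step 5: ref 4 -> HIT, frames=[4,5] (faults so far: 4)
  step 6: ref 4 -> HIT, frames=[4,5] (faults so far: 4)
  step 7: ref 3 -> FAULT, evict 4, frames=[3,5] (faults so far: 5)
  step 8: ref 2 -> FAULT, evict 5, frames=[3,2] (faults so far: 6)
  step 9: ref 5 -> FAULT, evict 3, frames=[5,2] (faults so far: 7)
  step 10: ref 1 -> FAULT, evict 2, frames=[5,1] (faults so far: 8)
  step 11: ref 2 -> FAULT, evict 5, frames=[2,1] (faults so far: 9)
  step 12: ref 2 -> HIT, frames=[2,1] (faults so far: 9)
  step 13: ref 3 -> FAULT, evict 1, frames=[2,3] (faults so far: 10)
  step 14: ref 2 -> HIT, frames=[2,3] (faults so far: 10)
  FIFO total faults: 10
--- LRU ---
  step 0: ref 5 -> FAULT, frames=[5,-] (faults so far: 1)
  step 1: ref 5 -> HIT, frames=[5,-] (faults so far: 1)
  step 2: ref 3 -> FAULT, frames=[5,3] (faults so far: 2)
  step 3: ref 4 -> FAULT, evict 5, frames=[4,3] (faults so far: 3)
  step 4: ref 5 -> FAULT, evict 3, frames=[4,5] (faults so far: 4)
  step 5: ref 4 -> HIT, frames=[4,5] (faults so far: 4)
  step 6: ref 4 -> HIT, frames=[4,5] (faults so far: 4)
  step 7: ref 3 -> FAULT, evict 5, frames=[4,3] (faults so far: 5)
  step 8: ref 2 -> FAULT, evict 4, frames=[2,3] (faults so far: 6)
  step 9: ref 5 -> FAULT, evict 3, frames=[2,5] (faults so far: 7)
  step 10: ref 1 -> FAULT, evict 2, frames=[1,5] (faults so far: 8)
  step 11: ref 2 -> FAULT, evict 5, frames=[1,2] (faults so far: 9)
  step 12: ref 2 -> HIT, frames=[1,2] (faults so far: 9)
  step 13: ref 3 -> FAULT, evict 1, frames=[3,2] (faults so far: 10)
  step 14: ref 2 -> HIT, frames=[3,2] (faults so far: 10)
  LRU total faults: 10
--- Optimal ---
  step 0: ref 5 -> FAULT, frames=[5,-] (faults so far: 1)
  step 1: ref 5 -> HIT, frames=[5,-] (faults so far: 1)
  step 2: ref 3 -> FAULT, frames=[5,3] (faults so far: 2)
  step 3: ref 4 -> FAULT, evict 3, frames=[5,4] (faults so far: 3)
  step 4: ref 5 -> HIT, frames=[5,4] (faults so far: 3)
  step 5: ref 4 -> HIT, frames=[5,4] (faults so far: 3)
  step 6: ref 4 -> HIT, frames=[5,4] (faults so far: 3)
  step 7: ref 3 -> FAULT, evict 4, frames=[5,3] (faults so far: 4)
  step 8: ref 2 -> FAULT, evict 3, frames=[5,2] (faults so far: 5)
  step 9: ref 5 -> HIT, frames=[5,2] (faults so far: 5)
  step 10: ref 1 -> FAULT, evict 5, frames=[1,2] (faults so far: 6)
  step 11: ref 2 -> HIT, frames=[1,2] (faults so far: 6)
  step 12: ref 2 -> HIT, frames=[1,2] (faults so far: 6)
  step 13: ref 3 -> FAULT, evict 1, frames=[3,2] (faults so far: 7)
  step 14: ref 2 -> HIT, frames=[3,2] (faults so far: 7)
  Optimal total faults: 7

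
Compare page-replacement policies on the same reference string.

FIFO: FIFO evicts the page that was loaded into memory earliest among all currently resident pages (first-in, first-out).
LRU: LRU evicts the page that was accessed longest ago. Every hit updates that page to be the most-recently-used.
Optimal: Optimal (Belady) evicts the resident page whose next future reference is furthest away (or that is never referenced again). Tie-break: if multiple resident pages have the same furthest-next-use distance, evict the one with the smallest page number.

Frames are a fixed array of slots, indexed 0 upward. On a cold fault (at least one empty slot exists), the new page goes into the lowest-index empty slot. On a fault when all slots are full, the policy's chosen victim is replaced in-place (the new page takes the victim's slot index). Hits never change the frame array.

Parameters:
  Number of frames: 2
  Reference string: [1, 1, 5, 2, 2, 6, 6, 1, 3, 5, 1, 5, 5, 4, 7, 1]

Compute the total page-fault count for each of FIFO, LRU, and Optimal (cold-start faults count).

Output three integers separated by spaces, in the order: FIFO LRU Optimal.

--- FIFO ---
  step 0: ref 1 -> FAULT, frames=[1,-] (faults so far: 1)
  step 1: ref 1 -> HIT, frames=[1,-] (faults so far: 1)
  step 2: ref 5 -> FAULT, frames=[1,5] (faults so far: 2)
  step 3: ref 2 -> FAULT, evict 1, frames=[2,5] (faults so far: 3)
  step 4: ref 2 -> HIT, frames=[2,5] (faults so far: 3)
  step 5: ref 6 -> FAULT, evict 5, frames=[2,6] (faults so far: 4)
  step 6: ref 6 -> HIT, frames=[2,6] (faults so far: 4)
  step 7: ref 1 -> FAULT, evict 2, frames=[1,6] (faults so far: 5)
  step 8: ref 3 -> FAULT, evict 6, frames=[1,3] (faults so far: 6)
  step 9: ref 5 -> FAULT, evict 1, frames=[5,3] (faults so far: 7)
  step 10: ref 1 -> FAULT, evict 3, frames=[5,1] (faults so far: 8)
  step 11: ref 5 -> HIT, frames=[5,1] (faults so far: 8)
  step 12: ref 5 -> HIT, frames=[5,1] (faults so far: 8)
  step 13: ref 4 -> FAULT, evict 5, frames=[4,1] (faults so far: 9)
  step 14: ref 7 -> FAULT, evict 1, frames=[4,7] (faults so far: 10)
  step 15: ref 1 -> FAULT, evict 4, frames=[1,7] (faults so far: 11)
  FIFO total faults: 11
--- LRU ---
  step 0: ref 1 -> FAULT, frames=[1,-] (faults so far: 1)
  step 1: ref 1 -> HIT, frames=[1,-] (faults so far: 1)
  step 2: ref 5 -> FAULT, frames=[1,5] (faults so far: 2)
  step 3: ref 2 -> FAULT, evict 1, frames=[2,5] (faults so far: 3)
  step 4: ref 2 -> HIT, frames=[2,5] (faults so far: 3)
  step 5: ref 6 -> FAULT, evict 5, frames=[2,6] (faults so far: 4)
  step 6: ref 6 -> HIT, frames=[2,6] (faults so far: 4)
  step 7: ref 1 -> FAULT, evict 2, frames=[1,6] (faults so far: 5)
  step 8: ref 3 -> FAULT, evict 6, frames=[1,3] (faults so far: 6)
  step 9: ref 5 -> FAULT, evict 1, frames=[5,3] (faults so far: 7)
  step 10: ref 1 -> FAULT, evict 3, frames=[5,1] (faults so far: 8)
  step 11: ref 5 -> HIT, frames=[5,1] (faults so far: 8)
  step 12: ref 5 -> HIT, frames=[5,1] (faults so far: 8)
  step 13: ref 4 -> FAULT, evict 1, frames=[5,4] (faults so far: 9)
  step 14: ref 7 -> FAULT, evict 5, frames=[7,4] (faults so far: 10)
  step 15: ref 1 -> FAULT, evict 4, frames=[7,1] (faults so far: 11)
  LRU total faults: 11
--- Optimal ---
  step 0: ref 1 -> FAULT, frames=[1,-] (faults so far: 1)
  step 1: ref 1 -> HIT, frames=[1,-] (faults so far: 1)
  step 2: ref 5 -> FAULT, frames=[1,5] (faults so far: 2)
  step 3: ref 2 -> FAULT, evict 5, frames=[1,2] (faults so far: 3)
  step 4: ref 2 -> HIT, frames=[1,2] (faults so far: 3)
  step 5: ref 6 -> FAULT, evict 2, frames=[1,6] (faults so far: 4)
  step 6: ref 6 -> HIT, frames=[1,6] (faults so far: 4)
  step 7: ref 1 -> HIT, frames=[1,6] (faults so far: 4)
  step 8: ref 3 -> FAULT, evict 6, frames=[1,3] (faults so far: 5)
  step 9: ref 5 -> FAULT, evict 3, frames=[1,5] (faults so far: 6)
  step 10: ref 1 -> HIT, frames=[1,5] (faults so far: 6)
  step 11: ref 5 -> HIT, frames=[1,5] (faults so far: 6)
  step 12: ref 5 -> HIT, frames=[1,5] (faults so far: 6)
  step 13: ref 4 -> FAULT, evict 5, frames=[1,4] (faults so far: 7)
  step 14: ref 7 -> FAULT, evict 4, frames=[1,7] (faults so far: 8)
  step 15: ref 1 -> HIT, frames=[1,7] (faults so far: 8)
  Optimal total faults: 8

Answer: 11 11 8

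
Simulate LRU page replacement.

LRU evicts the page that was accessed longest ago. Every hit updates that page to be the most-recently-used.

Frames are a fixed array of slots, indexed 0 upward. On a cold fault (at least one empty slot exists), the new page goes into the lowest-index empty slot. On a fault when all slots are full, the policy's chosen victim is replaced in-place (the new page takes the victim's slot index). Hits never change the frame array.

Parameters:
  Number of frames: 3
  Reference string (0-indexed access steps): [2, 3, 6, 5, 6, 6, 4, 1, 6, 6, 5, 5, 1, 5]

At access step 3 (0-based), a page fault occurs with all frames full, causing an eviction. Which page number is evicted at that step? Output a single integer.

Answer: 2

Derivation:
Step 0: ref 2 -> FAULT, frames=[2,-,-]
Step 1: ref 3 -> FAULT, frames=[2,3,-]
Step 2: ref 6 -> FAULT, frames=[2,3,6]
Step 3: ref 5 -> FAULT, evict 2, frames=[5,3,6]
At step 3: evicted page 2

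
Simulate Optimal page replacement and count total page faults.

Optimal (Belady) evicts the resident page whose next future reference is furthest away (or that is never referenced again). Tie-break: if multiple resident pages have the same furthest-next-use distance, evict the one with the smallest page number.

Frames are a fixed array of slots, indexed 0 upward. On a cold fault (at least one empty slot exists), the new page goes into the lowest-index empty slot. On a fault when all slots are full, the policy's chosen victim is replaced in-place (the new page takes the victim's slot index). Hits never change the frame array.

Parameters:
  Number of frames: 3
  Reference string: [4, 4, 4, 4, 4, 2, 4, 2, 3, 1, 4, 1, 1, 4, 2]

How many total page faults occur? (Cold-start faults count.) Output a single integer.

Answer: 4

Derivation:
Step 0: ref 4 → FAULT, frames=[4,-,-]
Step 1: ref 4 → HIT, frames=[4,-,-]
Step 2: ref 4 → HIT, frames=[4,-,-]
Step 3: ref 4 → HIT, frames=[4,-,-]
Step 4: ref 4 → HIT, frames=[4,-,-]
Step 5: ref 2 → FAULT, frames=[4,2,-]
Step 6: ref 4 → HIT, frames=[4,2,-]
Step 7: ref 2 → HIT, frames=[4,2,-]
Step 8: ref 3 → FAULT, frames=[4,2,3]
Step 9: ref 1 → FAULT (evict 3), frames=[4,2,1]
Step 10: ref 4 → HIT, frames=[4,2,1]
Step 11: ref 1 → HIT, frames=[4,2,1]
Step 12: ref 1 → HIT, frames=[4,2,1]
Step 13: ref 4 → HIT, frames=[4,2,1]
Step 14: ref 2 → HIT, frames=[4,2,1]
Total faults: 4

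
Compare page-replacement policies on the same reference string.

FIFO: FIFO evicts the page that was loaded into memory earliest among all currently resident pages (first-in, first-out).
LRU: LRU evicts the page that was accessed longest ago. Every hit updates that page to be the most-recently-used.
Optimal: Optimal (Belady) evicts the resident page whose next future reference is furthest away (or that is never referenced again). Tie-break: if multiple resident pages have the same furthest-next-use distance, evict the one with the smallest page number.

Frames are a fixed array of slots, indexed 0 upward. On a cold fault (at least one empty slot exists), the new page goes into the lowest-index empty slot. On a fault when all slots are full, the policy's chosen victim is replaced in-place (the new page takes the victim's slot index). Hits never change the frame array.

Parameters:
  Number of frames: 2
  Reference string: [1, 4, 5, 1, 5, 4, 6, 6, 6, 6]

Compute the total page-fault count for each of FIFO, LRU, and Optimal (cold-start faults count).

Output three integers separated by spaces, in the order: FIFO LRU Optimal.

--- FIFO ---
  step 0: ref 1 -> FAULT, frames=[1,-] (faults so far: 1)
  step 1: ref 4 -> FAULT, frames=[1,4] (faults so far: 2)
  step 2: ref 5 -> FAULT, evict 1, frames=[5,4] (faults so far: 3)
  step 3: ref 1 -> FAULT, evict 4, frames=[5,1] (faults so far: 4)
  step 4: ref 5 -> HIT, frames=[5,1] (faults so far: 4)
  step 5: ref 4 -> FAULT, evict 5, frames=[4,1] (faults so far: 5)
  step 6: ref 6 -> FAULT, evict 1, frames=[4,6] (faults so far: 6)
  step 7: ref 6 -> HIT, frames=[4,6] (faults so far: 6)
  step 8: ref 6 -> HIT, frames=[4,6] (faults so far: 6)
  step 9: ref 6 -> HIT, frames=[4,6] (faults so far: 6)
  FIFO total faults: 6
--- LRU ---
  step 0: ref 1 -> FAULT, frames=[1,-] (faults so far: 1)
  step 1: ref 4 -> FAULT, frames=[1,4] (faults so far: 2)
  step 2: ref 5 -> FAULT, evict 1, frames=[5,4] (faults so far: 3)
  step 3: ref 1 -> FAULT, evict 4, frames=[5,1] (faults so far: 4)
  step 4: ref 5 -> HIT, frames=[5,1] (faults so far: 4)
  step 5: ref 4 -> FAULT, evict 1, frames=[5,4] (faults so far: 5)
  step 6: ref 6 -> FAULT, evict 5, frames=[6,4] (faults so far: 6)
  step 7: ref 6 -> HIT, frames=[6,4] (faults so far: 6)
  step 8: ref 6 -> HIT, frames=[6,4] (faults so far: 6)
  step 9: ref 6 -> HIT, frames=[6,4] (faults so far: 6)
  LRU total faults: 6
--- Optimal ---
  step 0: ref 1 -> FAULT, frames=[1,-] (faults so far: 1)
  step 1: ref 4 -> FAULT, frames=[1,4] (faults so far: 2)
  step 2: ref 5 -> FAULT, evict 4, frames=[1,5] (faults so far: 3)
  step 3: ref 1 -> HIT, frames=[1,5] (faults so far: 3)
  step 4: ref 5 -> HIT, frames=[1,5] (faults so far: 3)
  step 5: ref 4 -> FAULT, evict 1, frames=[4,5] (faults so far: 4)
  step 6: ref 6 -> FAULT, evict 4, frames=[6,5] (faults so far: 5)
  step 7: ref 6 -> HIT, frames=[6,5] (faults so far: 5)
  step 8: ref 6 -> HIT, frames=[6,5] (faults so far: 5)
  step 9: ref 6 -> HIT, frames=[6,5] (faults so far: 5)
  Optimal total faults: 5

Answer: 6 6 5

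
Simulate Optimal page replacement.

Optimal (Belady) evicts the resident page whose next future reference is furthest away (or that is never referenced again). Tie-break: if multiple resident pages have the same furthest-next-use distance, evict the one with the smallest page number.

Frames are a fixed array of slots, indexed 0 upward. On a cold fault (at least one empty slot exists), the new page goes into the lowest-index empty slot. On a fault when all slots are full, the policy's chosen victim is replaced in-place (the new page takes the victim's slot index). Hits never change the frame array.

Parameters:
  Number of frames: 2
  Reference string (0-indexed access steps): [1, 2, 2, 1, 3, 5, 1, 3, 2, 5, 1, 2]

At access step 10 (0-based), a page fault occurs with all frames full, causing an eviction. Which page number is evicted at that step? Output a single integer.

Step 0: ref 1 -> FAULT, frames=[1,-]
Step 1: ref 2 -> FAULT, frames=[1,2]
Step 2: ref 2 -> HIT, frames=[1,2]
Step 3: ref 1 -> HIT, frames=[1,2]
Step 4: ref 3 -> FAULT, evict 2, frames=[1,3]
Step 5: ref 5 -> FAULT, evict 3, frames=[1,5]
Step 6: ref 1 -> HIT, frames=[1,5]
Step 7: ref 3 -> FAULT, evict 1, frames=[3,5]
Step 8: ref 2 -> FAULT, evict 3, frames=[2,5]
Step 9: ref 5 -> HIT, frames=[2,5]
Step 10: ref 1 -> FAULT, evict 5, frames=[2,1]
At step 10: evicted page 5

Answer: 5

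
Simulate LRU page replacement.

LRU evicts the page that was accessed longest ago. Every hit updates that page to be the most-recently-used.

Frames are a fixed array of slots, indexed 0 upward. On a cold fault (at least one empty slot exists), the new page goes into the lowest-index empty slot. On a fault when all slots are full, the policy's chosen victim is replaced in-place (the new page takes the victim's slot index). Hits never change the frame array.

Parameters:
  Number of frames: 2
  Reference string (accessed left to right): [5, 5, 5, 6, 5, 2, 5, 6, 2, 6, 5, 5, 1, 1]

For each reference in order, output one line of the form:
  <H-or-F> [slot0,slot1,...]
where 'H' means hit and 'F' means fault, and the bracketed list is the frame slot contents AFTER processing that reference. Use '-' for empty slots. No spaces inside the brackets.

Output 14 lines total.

F [5,-]
H [5,-]
H [5,-]
F [5,6]
H [5,6]
F [5,2]
H [5,2]
F [5,6]
F [2,6]
H [2,6]
F [5,6]
H [5,6]
F [5,1]
H [5,1]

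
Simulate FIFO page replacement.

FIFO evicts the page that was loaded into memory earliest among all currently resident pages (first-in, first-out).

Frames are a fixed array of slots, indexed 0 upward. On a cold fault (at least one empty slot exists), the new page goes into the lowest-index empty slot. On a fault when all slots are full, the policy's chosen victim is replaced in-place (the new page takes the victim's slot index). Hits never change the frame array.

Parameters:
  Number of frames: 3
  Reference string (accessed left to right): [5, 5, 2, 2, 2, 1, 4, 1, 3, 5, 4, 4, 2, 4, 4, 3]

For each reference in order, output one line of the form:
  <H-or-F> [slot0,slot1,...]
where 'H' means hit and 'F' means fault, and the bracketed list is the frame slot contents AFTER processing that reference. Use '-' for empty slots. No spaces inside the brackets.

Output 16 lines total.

F [5,-,-]
H [5,-,-]
F [5,2,-]
H [5,2,-]
H [5,2,-]
F [5,2,1]
F [4,2,1]
H [4,2,1]
F [4,3,1]
F [4,3,5]
H [4,3,5]
H [4,3,5]
F [2,3,5]
F [2,4,5]
H [2,4,5]
F [2,4,3]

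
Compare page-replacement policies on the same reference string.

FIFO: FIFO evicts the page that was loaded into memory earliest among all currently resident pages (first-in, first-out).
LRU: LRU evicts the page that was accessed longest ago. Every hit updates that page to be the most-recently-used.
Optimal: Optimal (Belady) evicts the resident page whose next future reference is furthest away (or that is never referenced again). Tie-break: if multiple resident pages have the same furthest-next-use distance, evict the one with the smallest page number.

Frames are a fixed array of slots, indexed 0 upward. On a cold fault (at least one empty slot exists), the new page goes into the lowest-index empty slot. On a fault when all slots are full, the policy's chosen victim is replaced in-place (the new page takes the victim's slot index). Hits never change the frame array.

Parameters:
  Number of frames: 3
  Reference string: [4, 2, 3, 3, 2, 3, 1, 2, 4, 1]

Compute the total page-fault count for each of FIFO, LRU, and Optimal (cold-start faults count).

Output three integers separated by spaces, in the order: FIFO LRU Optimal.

--- FIFO ---
  step 0: ref 4 -> FAULT, frames=[4,-,-] (faults so far: 1)
  step 1: ref 2 -> FAULT, frames=[4,2,-] (faults so far: 2)
  step 2: ref 3 -> FAULT, frames=[4,2,3] (faults so far: 3)
  step 3: ref 3 -> HIT, frames=[4,2,3] (faults so far: 3)
  step 4: ref 2 -> HIT, frames=[4,2,3] (faults so far: 3)
  step 5: ref 3 -> HIT, frames=[4,2,3] (faults so far: 3)
  step 6: ref 1 -> FAULT, evict 4, frames=[1,2,3] (faults so far: 4)
  step 7: ref 2 -> HIT, frames=[1,2,3] (faults so far: 4)
  step 8: ref 4 -> FAULT, evict 2, frames=[1,4,3] (faults so far: 5)
  step 9: ref 1 -> HIT, frames=[1,4,3] (faults so far: 5)
  FIFO total faults: 5
--- LRU ---
  step 0: ref 4 -> FAULT, frames=[4,-,-] (faults so far: 1)
  step 1: ref 2 -> FAULT, frames=[4,2,-] (faults so far: 2)
  step 2: ref 3 -> FAULT, frames=[4,2,3] (faults so far: 3)
  step 3: ref 3 -> HIT, frames=[4,2,3] (faults so far: 3)
  step 4: ref 2 -> HIT, frames=[4,2,3] (faults so far: 3)
  step 5: ref 3 -> HIT, frames=[4,2,3] (faults so far: 3)
  step 6: ref 1 -> FAULT, evict 4, frames=[1,2,3] (faults so far: 4)
  step 7: ref 2 -> HIT, frames=[1,2,3] (faults so far: 4)
  step 8: ref 4 -> FAULT, evict 3, frames=[1,2,4] (faults so far: 5)
  step 9: ref 1 -> HIT, frames=[1,2,4] (faults so far: 5)
  LRU total faults: 5
--- Optimal ---
  step 0: ref 4 -> FAULT, frames=[4,-,-] (faults so far: 1)
  step 1: ref 2 -> FAULT, frames=[4,2,-] (faults so far: 2)
  step 2: ref 3 -> FAULT, frames=[4,2,3] (faults so far: 3)
  step 3: ref 3 -> HIT, frames=[4,2,3] (faults so far: 3)
  step 4: ref 2 -> HIT, frames=[4,2,3] (faults so far: 3)
  step 5: ref 3 -> HIT, frames=[4,2,3] (faults so far: 3)
  step 6: ref 1 -> FAULT, evict 3, frames=[4,2,1] (faults so far: 4)
  step 7: ref 2 -> HIT, frames=[4,2,1] (faults so far: 4)
  step 8: ref 4 -> HIT, frames=[4,2,1] (faults so far: 4)
  step 9: ref 1 -> HIT, frames=[4,2,1] (faults so far: 4)
  Optimal total faults: 4

Answer: 5 5 4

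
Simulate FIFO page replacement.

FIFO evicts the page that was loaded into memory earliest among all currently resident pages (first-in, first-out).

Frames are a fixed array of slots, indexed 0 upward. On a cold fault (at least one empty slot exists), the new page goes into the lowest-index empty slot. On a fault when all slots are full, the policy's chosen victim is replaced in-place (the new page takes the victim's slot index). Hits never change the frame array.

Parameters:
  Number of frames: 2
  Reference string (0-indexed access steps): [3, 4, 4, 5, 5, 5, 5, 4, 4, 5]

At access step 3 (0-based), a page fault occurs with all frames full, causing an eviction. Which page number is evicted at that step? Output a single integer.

Step 0: ref 3 -> FAULT, frames=[3,-]
Step 1: ref 4 -> FAULT, frames=[3,4]
Step 2: ref 4 -> HIT, frames=[3,4]
Step 3: ref 5 -> FAULT, evict 3, frames=[5,4]
At step 3: evicted page 3

Answer: 3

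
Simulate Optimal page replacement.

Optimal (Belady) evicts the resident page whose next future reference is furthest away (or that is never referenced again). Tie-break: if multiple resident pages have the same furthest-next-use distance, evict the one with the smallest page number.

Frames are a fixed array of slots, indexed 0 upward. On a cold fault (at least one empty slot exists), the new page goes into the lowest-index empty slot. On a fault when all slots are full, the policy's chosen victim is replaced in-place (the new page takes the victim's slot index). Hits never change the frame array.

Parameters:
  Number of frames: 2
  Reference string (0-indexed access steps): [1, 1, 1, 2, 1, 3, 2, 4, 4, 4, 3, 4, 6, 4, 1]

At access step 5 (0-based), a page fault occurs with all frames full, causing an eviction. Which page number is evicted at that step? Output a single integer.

Step 0: ref 1 -> FAULT, frames=[1,-]
Step 1: ref 1 -> HIT, frames=[1,-]
Step 2: ref 1 -> HIT, frames=[1,-]
Step 3: ref 2 -> FAULT, frames=[1,2]
Step 4: ref 1 -> HIT, frames=[1,2]
Step 5: ref 3 -> FAULT, evict 1, frames=[3,2]
At step 5: evicted page 1

Answer: 1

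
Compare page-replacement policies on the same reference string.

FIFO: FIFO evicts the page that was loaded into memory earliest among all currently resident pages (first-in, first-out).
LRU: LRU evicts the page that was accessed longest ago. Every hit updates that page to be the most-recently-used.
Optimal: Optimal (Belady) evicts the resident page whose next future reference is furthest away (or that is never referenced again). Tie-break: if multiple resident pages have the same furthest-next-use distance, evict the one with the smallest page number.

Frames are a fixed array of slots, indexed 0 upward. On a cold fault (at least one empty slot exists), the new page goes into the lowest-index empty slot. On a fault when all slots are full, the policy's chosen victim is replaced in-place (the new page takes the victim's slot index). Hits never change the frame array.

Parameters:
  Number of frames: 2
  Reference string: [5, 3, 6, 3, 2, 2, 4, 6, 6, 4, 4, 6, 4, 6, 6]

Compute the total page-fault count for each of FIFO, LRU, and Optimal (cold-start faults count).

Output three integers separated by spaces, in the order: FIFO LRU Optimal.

--- FIFO ---
  step 0: ref 5 -> FAULT, frames=[5,-] (faults so far: 1)
  step 1: ref 3 -> FAULT, frames=[5,3] (faults so far: 2)
  step 2: ref 6 -> FAULT, evict 5, frames=[6,3] (faults so far: 3)
  step 3: ref 3 -> HIT, frames=[6,3] (faults so far: 3)
  step 4: ref 2 -> FAULT, evict 3, frames=[6,2] (faults so far: 4)
  step 5: ref 2 -> HIT, frames=[6,2] (faults so far: 4)
  step 6: ref 4 -> FAULT, evict 6, frames=[4,2] (faults so far: 5)
  step 7: ref 6 -> FAULT, evict 2, frames=[4,6] (faults so far: 6)
  step 8: ref 6 -> HIT, frames=[4,6] (faults so far: 6)
  step 9: ref 4 -> HIT, frames=[4,6] (faults so far: 6)
  step 10: ref 4 -> HIT, frames=[4,6] (faults so far: 6)
  step 11: ref 6 -> HIT, frames=[4,6] (faults so far: 6)
  step 12: ref 4 -> HIT, frames=[4,6] (faults so far: 6)
  step 13: ref 6 -> HIT, frames=[4,6] (faults so far: 6)
  step 14: ref 6 -> HIT, frames=[4,6] (faults so far: 6)
  FIFO total faults: 6
--- LRU ---
  step 0: ref 5 -> FAULT, frames=[5,-] (faults so far: 1)
  step 1: ref 3 -> FAULT, frames=[5,3] (faults so far: 2)
  step 2: ref 6 -> FAULT, evict 5, frames=[6,3] (faults so far: 3)
  step 3: ref 3 -> HIT, frames=[6,3] (faults so far: 3)
  step 4: ref 2 -> FAULT, evict 6, frames=[2,3] (faults so far: 4)
  step 5: ref 2 -> HIT, frames=[2,3] (faults so far: 4)
  step 6: ref 4 -> FAULT, evict 3, frames=[2,4] (faults so far: 5)
  step 7: ref 6 -> FAULT, evict 2, frames=[6,4] (faults so far: 6)
  step 8: ref 6 -> HIT, frames=[6,4] (faults so far: 6)
  step 9: ref 4 -> HIT, frames=[6,4] (faults so far: 6)
  step 10: ref 4 -> HIT, frames=[6,4] (faults so far: 6)
  step 11: ref 6 -> HIT, frames=[6,4] (faults so far: 6)
  step 12: ref 4 -> HIT, frames=[6,4] (faults so far: 6)
  step 13: ref 6 -> HIT, frames=[6,4] (faults so far: 6)
  step 14: ref 6 -> HIT, frames=[6,4] (faults so far: 6)
  LRU total faults: 6
--- Optimal ---
  step 0: ref 5 -> FAULT, frames=[5,-] (faults so far: 1)
  step 1: ref 3 -> FAULT, frames=[5,3] (faults so far: 2)
  step 2: ref 6 -> FAULT, evict 5, frames=[6,3] (faults so far: 3)
  step 3: ref 3 -> HIT, frames=[6,3] (faults so far: 3)
  step 4: ref 2 -> FAULT, evict 3, frames=[6,2] (faults so far: 4)
  step 5: ref 2 -> HIT, frames=[6,2] (faults so far: 4)
  step 6: ref 4 -> FAULT, evict 2, frames=[6,4] (faults so far: 5)
  step 7: ref 6 -> HIT, frames=[6,4] (faults so far: 5)
  step 8: ref 6 -> HIT, frames=[6,4] (faults so far: 5)
  step 9: ref 4 -> HIT, frames=[6,4] (faults so far: 5)
  step 10: ref 4 -> HIT, frames=[6,4] (faults so far: 5)
  step 11: ref 6 -> HIT, frames=[6,4] (faults so far: 5)
  step 12: ref 4 -> HIT, frames=[6,4] (faults so far: 5)
  step 13: ref 6 -> HIT, frames=[6,4] (faults so far: 5)
  step 14: ref 6 -> HIT, frames=[6,4] (faults so far: 5)
  Optimal total faults: 5

Answer: 6 6 5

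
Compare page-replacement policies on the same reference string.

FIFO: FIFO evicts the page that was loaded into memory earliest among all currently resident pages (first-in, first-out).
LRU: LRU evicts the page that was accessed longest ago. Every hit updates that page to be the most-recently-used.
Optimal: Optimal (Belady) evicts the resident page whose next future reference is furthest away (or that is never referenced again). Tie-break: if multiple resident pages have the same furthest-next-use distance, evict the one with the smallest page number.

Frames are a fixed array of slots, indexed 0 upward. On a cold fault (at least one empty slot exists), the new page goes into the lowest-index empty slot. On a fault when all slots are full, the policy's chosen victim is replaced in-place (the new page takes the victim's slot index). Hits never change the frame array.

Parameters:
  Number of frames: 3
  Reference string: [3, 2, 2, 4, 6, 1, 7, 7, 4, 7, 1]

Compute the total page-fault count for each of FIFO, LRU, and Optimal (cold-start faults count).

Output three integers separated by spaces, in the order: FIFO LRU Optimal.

--- FIFO ---
  step 0: ref 3 -> FAULT, frames=[3,-,-] (faults so far: 1)
  step 1: ref 2 -> FAULT, frames=[3,2,-] (faults so far: 2)
  step 2: ref 2 -> HIT, frames=[3,2,-] (faults so far: 2)
  step 3: ref 4 -> FAULT, frames=[3,2,4] (faults so far: 3)
  step 4: ref 6 -> FAULT, evict 3, frames=[6,2,4] (faults so far: 4)
  step 5: ref 1 -> FAULT, evict 2, frames=[6,1,4] (faults so far: 5)
  step 6: ref 7 -> FAULT, evict 4, frames=[6,1,7] (faults so far: 6)
  step 7: ref 7 -> HIT, frames=[6,1,7] (faults so far: 6)
  step 8: ref 4 -> FAULT, evict 6, frames=[4,1,7] (faults so far: 7)
  step 9: ref 7 -> HIT, frames=[4,1,7] (faults so far: 7)
  step 10: ref 1 -> HIT, frames=[4,1,7] (faults so far: 7)
  FIFO total faults: 7
--- LRU ---
  step 0: ref 3 -> FAULT, frames=[3,-,-] (faults so far: 1)
  step 1: ref 2 -> FAULT, frames=[3,2,-] (faults so far: 2)
  step 2: ref 2 -> HIT, frames=[3,2,-] (faults so far: 2)
  step 3: ref 4 -> FAULT, frames=[3,2,4] (faults so far: 3)
  step 4: ref 6 -> FAULT, evict 3, frames=[6,2,4] (faults so far: 4)
  step 5: ref 1 -> FAULT, evict 2, frames=[6,1,4] (faults so far: 5)
  step 6: ref 7 -> FAULT, evict 4, frames=[6,1,7] (faults so far: 6)
  step 7: ref 7 -> HIT, frames=[6,1,7] (faults so far: 6)
  step 8: ref 4 -> FAULT, evict 6, frames=[4,1,7] (faults so far: 7)
  step 9: ref 7 -> HIT, frames=[4,1,7] (faults so far: 7)
  step 10: ref 1 -> HIT, frames=[4,1,7] (faults so far: 7)
  LRU total faults: 7
--- Optimal ---
  step 0: ref 3 -> FAULT, frames=[3,-,-] (faults so far: 1)
  step 1: ref 2 -> FAULT, frames=[3,2,-] (faults so far: 2)
  step 2: ref 2 -> HIT, frames=[3,2,-] (faults so far: 2)
  step 3: ref 4 -> FAULT, frames=[3,2,4] (faults so far: 3)
  step 4: ref 6 -> FAULT, evict 2, frames=[3,6,4] (faults so far: 4)
  step 5: ref 1 -> FAULT, evict 3, frames=[1,6,4] (faults so far: 5)
  step 6: ref 7 -> FAULT, evict 6, frames=[1,7,4] (faults so far: 6)
  step 7: ref 7 -> HIT, frames=[1,7,4] (faults so far: 6)
  step 8: ref 4 -> HIT, frames=[1,7,4] (faults so far: 6)
  step 9: ref 7 -> HIT, frames=[1,7,4] (faults so far: 6)
  step 10: ref 1 -> HIT, frames=[1,7,4] (faults so far: 6)
  Optimal total faults: 6

Answer: 7 7 6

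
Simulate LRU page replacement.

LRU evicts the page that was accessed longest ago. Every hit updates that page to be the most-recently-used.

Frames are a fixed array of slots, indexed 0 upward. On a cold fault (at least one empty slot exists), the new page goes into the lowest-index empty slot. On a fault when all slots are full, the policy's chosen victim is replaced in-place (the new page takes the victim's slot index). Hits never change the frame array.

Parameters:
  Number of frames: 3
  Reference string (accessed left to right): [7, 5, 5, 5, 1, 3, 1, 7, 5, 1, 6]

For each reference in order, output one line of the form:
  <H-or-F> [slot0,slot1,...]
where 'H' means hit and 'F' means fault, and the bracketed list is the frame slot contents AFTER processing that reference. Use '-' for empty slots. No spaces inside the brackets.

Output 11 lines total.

F [7,-,-]
F [7,5,-]
H [7,5,-]
H [7,5,-]
F [7,5,1]
F [3,5,1]
H [3,5,1]
F [3,7,1]
F [5,7,1]
H [5,7,1]
F [5,6,1]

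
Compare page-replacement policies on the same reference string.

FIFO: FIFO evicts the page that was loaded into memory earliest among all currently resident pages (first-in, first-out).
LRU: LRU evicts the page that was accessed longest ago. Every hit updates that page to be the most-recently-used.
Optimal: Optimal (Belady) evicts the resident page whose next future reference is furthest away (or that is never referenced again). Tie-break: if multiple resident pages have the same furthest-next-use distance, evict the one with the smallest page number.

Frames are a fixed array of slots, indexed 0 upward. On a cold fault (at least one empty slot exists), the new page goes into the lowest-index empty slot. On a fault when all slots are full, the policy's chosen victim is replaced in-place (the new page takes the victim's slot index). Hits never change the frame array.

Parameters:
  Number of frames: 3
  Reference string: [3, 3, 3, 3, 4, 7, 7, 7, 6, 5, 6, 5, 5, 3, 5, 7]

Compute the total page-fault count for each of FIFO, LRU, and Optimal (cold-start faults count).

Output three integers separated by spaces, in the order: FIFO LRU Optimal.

Answer: 7 7 6

Derivation:
--- FIFO ---
  step 0: ref 3 -> FAULT, frames=[3,-,-] (faults so far: 1)
  step 1: ref 3 -> HIT, frames=[3,-,-] (faults so far: 1)
  step 2: ref 3 -> HIT, frames=[3,-,-] (faults so far: 1)
  step 3: ref 3 -> HIT, frames=[3,-,-] (faults so far: 1)
  step 4: ref 4 -> FAULT, frames=[3,4,-] (faults so far: 2)
  step 5: ref 7 -> FAULT, frames=[3,4,7] (faults so far: 3)
  step 6: ref 7 -> HIT, frames=[3,4,7] (faults so far: 3)
  step 7: ref 7 -> HIT, frames=[3,4,7] (faults so far: 3)
  step 8: ref 6 -> FAULT, evict 3, frames=[6,4,7] (faults so far: 4)
  step 9: ref 5 -> FAULT, evict 4, frames=[6,5,7] (faults so far: 5)
  step 10: ref 6 -> HIT, frames=[6,5,7] (faults so far: 5)
  step 11: ref 5 -> HIT, frames=[6,5,7] (faults so far: 5)
  step 12: ref 5 -> HIT, frames=[6,5,7] (faults so far: 5)
  step 13: ref 3 -> FAULT, evict 7, frames=[6,5,3] (faults so far: 6)
  step 14: ref 5 -> HIT, frames=[6,5,3] (faults so far: 6)
  step 15: ref 7 -> FAULT, evict 6, frames=[7,5,3] (faults so far: 7)
  FIFO total faults: 7
--- LRU ---
  step 0: ref 3 -> FAULT, frames=[3,-,-] (faults so far: 1)
  step 1: ref 3 -> HIT, frames=[3,-,-] (faults so far: 1)
  step 2: ref 3 -> HIT, frames=[3,-,-] (faults so far: 1)
  step 3: ref 3 -> HIT, frames=[3,-,-] (faults so far: 1)
  step 4: ref 4 -> FAULT, frames=[3,4,-] (faults so far: 2)
  step 5: ref 7 -> FAULT, frames=[3,4,7] (faults so far: 3)
  step 6: ref 7 -> HIT, frames=[3,4,7] (faults so far: 3)
  step 7: ref 7 -> HIT, frames=[3,4,7] (faults so far: 3)
  step 8: ref 6 -> FAULT, evict 3, frames=[6,4,7] (faults so far: 4)
  step 9: ref 5 -> FAULT, evict 4, frames=[6,5,7] (faults so far: 5)
  step 10: ref 6 -> HIT, frames=[6,5,7] (faults so far: 5)
  step 11: ref 5 -> HIT, frames=[6,5,7] (faults so far: 5)
  step 12: ref 5 -> HIT, frames=[6,5,7] (faults so far: 5)
  step 13: ref 3 -> FAULT, evict 7, frames=[6,5,3] (faults so far: 6)
  step 14: ref 5 -> HIT, frames=[6,5,3] (faults so far: 6)
  step 15: ref 7 -> FAULT, evict 6, frames=[7,5,3] (faults so far: 7)
  LRU total faults: 7
--- Optimal ---
  step 0: ref 3 -> FAULT, frames=[3,-,-] (faults so far: 1)
  step 1: ref 3 -> HIT, frames=[3,-,-] (faults so far: 1)
  step 2: ref 3 -> HIT, frames=[3,-,-] (faults so far: 1)
  step 3: ref 3 -> HIT, frames=[3,-,-] (faults so far: 1)
  step 4: ref 4 -> FAULT, frames=[3,4,-] (faults so far: 2)
  step 5: ref 7 -> FAULT, frames=[3,4,7] (faults so far: 3)
  step 6: ref 7 -> HIT, frames=[3,4,7] (faults so far: 3)
  step 7: ref 7 -> HIT, frames=[3,4,7] (faults so far: 3)
  step 8: ref 6 -> FAULT, evict 4, frames=[3,6,7] (faults so far: 4)
  step 9: ref 5 -> FAULT, evict 7, frames=[3,6,5] (faults so far: 5)
  step 10: ref 6 -> HIT, frames=[3,6,5] (faults so far: 5)
  step 11: ref 5 -> HIT, frames=[3,6,5] (faults so far: 5)
  step 12: ref 5 -> HIT, frames=[3,6,5] (faults so far: 5)
  step 13: ref 3 -> HIT, frames=[3,6,5] (faults so far: 5)
  step 14: ref 5 -> HIT, frames=[3,6,5] (faults so far: 5)
  step 15: ref 7 -> FAULT, evict 3, frames=[7,6,5] (faults so far: 6)
  Optimal total faults: 6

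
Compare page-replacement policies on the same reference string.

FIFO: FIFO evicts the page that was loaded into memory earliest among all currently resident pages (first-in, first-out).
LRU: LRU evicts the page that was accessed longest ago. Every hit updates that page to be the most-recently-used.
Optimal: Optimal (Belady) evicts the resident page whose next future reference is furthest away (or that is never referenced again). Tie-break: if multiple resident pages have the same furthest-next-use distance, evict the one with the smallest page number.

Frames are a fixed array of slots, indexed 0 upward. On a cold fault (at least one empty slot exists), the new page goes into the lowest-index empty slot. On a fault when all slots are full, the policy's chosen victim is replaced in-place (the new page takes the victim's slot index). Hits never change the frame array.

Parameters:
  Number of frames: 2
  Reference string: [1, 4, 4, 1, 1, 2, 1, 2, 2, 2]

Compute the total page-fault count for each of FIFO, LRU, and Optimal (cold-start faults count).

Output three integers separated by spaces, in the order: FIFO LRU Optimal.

Answer: 4 3 3

Derivation:
--- FIFO ---
  step 0: ref 1 -> FAULT, frames=[1,-] (faults so far: 1)
  step 1: ref 4 -> FAULT, frames=[1,4] (faults so far: 2)
  step 2: ref 4 -> HIT, frames=[1,4] (faults so far: 2)
  step 3: ref 1 -> HIT, frames=[1,4] (faults so far: 2)
  step 4: ref 1 -> HIT, frames=[1,4] (faults so far: 2)
  step 5: ref 2 -> FAULT, evict 1, frames=[2,4] (faults so far: 3)
  step 6: ref 1 -> FAULT, evict 4, frames=[2,1] (faults so far: 4)
  step 7: ref 2 -> HIT, frames=[2,1] (faults so far: 4)
  step 8: ref 2 -> HIT, frames=[2,1] (faults so far: 4)
  step 9: ref 2 -> HIT, frames=[2,1] (faults so far: 4)
  FIFO total faults: 4
--- LRU ---
  step 0: ref 1 -> FAULT, frames=[1,-] (faults so far: 1)
  step 1: ref 4 -> FAULT, frames=[1,4] (faults so far: 2)
  step 2: ref 4 -> HIT, frames=[1,4] (faults so far: 2)
  step 3: ref 1 -> HIT, frames=[1,4] (faults so far: 2)
  step 4: ref 1 -> HIT, frames=[1,4] (faults so far: 2)
  step 5: ref 2 -> FAULT, evict 4, frames=[1,2] (faults so far: 3)
  step 6: ref 1 -> HIT, frames=[1,2] (faults so far: 3)
  step 7: ref 2 -> HIT, frames=[1,2] (faults so far: 3)
  step 8: ref 2 -> HIT, frames=[1,2] (faults so far: 3)
  step 9: ref 2 -> HIT, frames=[1,2] (faults so far: 3)
  LRU total faults: 3
--- Optimal ---
  step 0: ref 1 -> FAULT, frames=[1,-] (faults so far: 1)
  step 1: ref 4 -> FAULT, frames=[1,4] (faults so far: 2)
  step 2: ref 4 -> HIT, frames=[1,4] (faults so far: 2)
  step 3: ref 1 -> HIT, frames=[1,4] (faults so far: 2)
  step 4: ref 1 -> HIT, frames=[1,4] (faults so far: 2)
  step 5: ref 2 -> FAULT, evict 4, frames=[1,2] (faults so far: 3)
  step 6: ref 1 -> HIT, frames=[1,2] (faults so far: 3)
  step 7: ref 2 -> HIT, frames=[1,2] (faults so far: 3)
  step 8: ref 2 -> HIT, frames=[1,2] (faults so far: 3)
  step 9: ref 2 -> HIT, frames=[1,2] (faults so far: 3)
  Optimal total faults: 3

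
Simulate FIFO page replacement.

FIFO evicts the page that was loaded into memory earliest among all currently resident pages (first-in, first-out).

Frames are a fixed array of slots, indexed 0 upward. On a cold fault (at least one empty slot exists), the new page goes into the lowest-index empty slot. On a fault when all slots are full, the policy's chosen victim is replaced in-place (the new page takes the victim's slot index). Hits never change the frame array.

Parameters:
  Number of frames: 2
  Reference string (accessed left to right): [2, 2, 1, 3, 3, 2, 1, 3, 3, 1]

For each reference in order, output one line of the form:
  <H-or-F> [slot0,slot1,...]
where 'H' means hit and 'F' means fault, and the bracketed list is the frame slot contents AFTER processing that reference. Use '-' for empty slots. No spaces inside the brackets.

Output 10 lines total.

F [2,-]
H [2,-]
F [2,1]
F [3,1]
H [3,1]
F [3,2]
F [1,2]
F [1,3]
H [1,3]
H [1,3]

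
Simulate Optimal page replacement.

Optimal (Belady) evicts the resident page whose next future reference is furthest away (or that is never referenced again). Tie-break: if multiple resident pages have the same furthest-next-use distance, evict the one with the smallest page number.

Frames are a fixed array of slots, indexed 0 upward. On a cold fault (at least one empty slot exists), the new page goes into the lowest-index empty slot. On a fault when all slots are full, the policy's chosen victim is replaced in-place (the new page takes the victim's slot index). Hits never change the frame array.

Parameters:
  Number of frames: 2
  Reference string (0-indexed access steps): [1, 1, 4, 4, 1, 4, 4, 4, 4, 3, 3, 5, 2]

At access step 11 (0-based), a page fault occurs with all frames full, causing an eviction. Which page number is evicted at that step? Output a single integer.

Answer: 3

Derivation:
Step 0: ref 1 -> FAULT, frames=[1,-]
Step 1: ref 1 -> HIT, frames=[1,-]
Step 2: ref 4 -> FAULT, frames=[1,4]
Step 3: ref 4 -> HIT, frames=[1,4]
Step 4: ref 1 -> HIT, frames=[1,4]
Step 5: ref 4 -> HIT, frames=[1,4]
Step 6: ref 4 -> HIT, frames=[1,4]
Step 7: ref 4 -> HIT, frames=[1,4]
Step 8: ref 4 -> HIT, frames=[1,4]
Step 9: ref 3 -> FAULT, evict 1, frames=[3,4]
Step 10: ref 3 -> HIT, frames=[3,4]
Step 11: ref 5 -> FAULT, evict 3, frames=[5,4]
At step 11: evicted page 3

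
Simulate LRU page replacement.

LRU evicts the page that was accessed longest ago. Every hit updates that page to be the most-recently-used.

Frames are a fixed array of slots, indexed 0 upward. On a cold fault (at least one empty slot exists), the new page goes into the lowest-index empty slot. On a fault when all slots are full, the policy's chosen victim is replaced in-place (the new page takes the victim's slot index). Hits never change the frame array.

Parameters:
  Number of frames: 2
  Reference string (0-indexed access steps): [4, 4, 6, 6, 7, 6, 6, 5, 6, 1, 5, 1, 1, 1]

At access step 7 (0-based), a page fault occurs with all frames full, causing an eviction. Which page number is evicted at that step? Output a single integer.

Step 0: ref 4 -> FAULT, frames=[4,-]
Step 1: ref 4 -> HIT, frames=[4,-]
Step 2: ref 6 -> FAULT, frames=[4,6]
Step 3: ref 6 -> HIT, frames=[4,6]
Step 4: ref 7 -> FAULT, evict 4, frames=[7,6]
Step 5: ref 6 -> HIT, frames=[7,6]
Step 6: ref 6 -> HIT, frames=[7,6]
Step 7: ref 5 -> FAULT, evict 7, frames=[5,6]
At step 7: evicted page 7

Answer: 7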